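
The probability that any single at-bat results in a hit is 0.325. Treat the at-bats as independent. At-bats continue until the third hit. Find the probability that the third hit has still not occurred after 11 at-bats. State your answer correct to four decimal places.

0.2524

Needing more than 11 at-bats ⇔ fewer than 3 successes in the first 11. With X ~ Binomial(11, 0.325), P(Y > 11) = P(X ≤ 2).
  k=0: C(11,0)·0.325^0·0.675^11 = 0.013254
  k=1: C(11,1)·0.325^1·0.675^10 = 0.070196
  k=2: C(11,2)·0.325^2·0.675^9 = 0.168991
P(X ≤ 2) = 0.252441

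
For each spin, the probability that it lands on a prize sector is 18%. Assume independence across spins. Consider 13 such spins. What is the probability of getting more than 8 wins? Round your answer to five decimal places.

X ~ Binomial(13, 0.18); P(X ≥ 9) = Σ C(13,k) p^k (1−p)^(13−k) over k:
  k=9: C(13,9)·0.18^9·0.82^4 = 0.0000641
  k=10: C(13,10)·0.18^10·0.82^3 = 0.0000056
  k=11: C(13,11)·0.18^11·0.82^2 = 0.0000003
  k=12: C(13,12)·0.18^12·0.82^1 = 0.0000000
  k=13: C(13,13)·0.18^13·0.82^0 = 0.0000000
Total = 0.0000701

0.00007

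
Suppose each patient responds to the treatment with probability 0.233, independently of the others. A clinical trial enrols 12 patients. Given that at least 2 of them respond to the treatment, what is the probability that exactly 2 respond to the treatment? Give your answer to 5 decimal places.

X ~ Binomial(12, 0.233). Want P(X=2 | X≥2) = P(X=2) / P(X≥2).
P(X=2) = C(12,2)·0.233^2·0.767^10 = 0.2524698
P(X≥2) = 1 − 0.0414519 − 0.1511076 = 0.8074406
Ratio = 0.2524698 / 0.8074406 = 0.3126791

0.31268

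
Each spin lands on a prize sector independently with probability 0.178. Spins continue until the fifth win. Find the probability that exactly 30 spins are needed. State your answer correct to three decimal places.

Y = trial on which the fifth success occurs; negative binomial, r=5, p=0.178.
P(Y=30) = C(29,4) · p^5 · (1−p)^25
= 23751 · 0.00017869 · 0.0074438 = 0.03159

0.032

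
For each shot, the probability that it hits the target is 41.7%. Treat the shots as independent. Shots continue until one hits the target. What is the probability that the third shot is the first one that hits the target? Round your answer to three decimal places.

0.142

Geometric (trials to first success), p = 0.417.
P(Y = 3) = (1−p)^2 · p = 0.33989 · 0.417 = 0.14173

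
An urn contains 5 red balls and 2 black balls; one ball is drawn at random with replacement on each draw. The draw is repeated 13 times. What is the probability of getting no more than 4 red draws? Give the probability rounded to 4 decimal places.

X ~ Binomial(13, 0.714286); P(X ≤ 4) = Σ C(13,k) p^k (1−p)^(13−k) over k:
  k=0: C(13,0)·0.714286^0·0.285714^13 = 0.000000
  k=1: C(13,1)·0.714286^1·0.285714^12 = 0.000003
  k=2: C(13,2)·0.714286^2·0.285714^11 = 0.000041
  k=3: C(13,3)·0.714286^3·0.285714^10 = 0.000378
  k=4: C(13,4)·0.714286^4·0.285714^9 = 0.002361
Total = 0.002783

0.0028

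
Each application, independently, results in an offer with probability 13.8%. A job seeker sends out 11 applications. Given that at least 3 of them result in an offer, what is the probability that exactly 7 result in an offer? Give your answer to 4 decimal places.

X ~ Binomial(11, 0.138). Want P(X=7 | X≥3) = P(X=7) / P(X≥3).
P(X=7) = C(11,7)·0.138^7·0.862^4 = 0.000174
P(X≥3) = 1 − 0.195245 − 0.343831 − 0.275224 = 0.185701
Ratio = 0.000174 / 0.185701 = 0.000935

0.0009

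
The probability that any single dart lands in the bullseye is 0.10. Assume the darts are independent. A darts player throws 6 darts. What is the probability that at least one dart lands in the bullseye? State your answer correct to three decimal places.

P(at least one) = 1 − P(none) = 1 − (1 − 0.10)^6
= 1 − 0.53144 = 0.46856

0.469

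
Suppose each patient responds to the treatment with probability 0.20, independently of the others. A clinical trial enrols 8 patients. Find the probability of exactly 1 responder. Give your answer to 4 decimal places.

X ~ Binomial(n=8, p=0.20).
P(X=1) = C(8,1) · p^1 · (1−p)^7
= 8 · 0.2 · 0.20972 = 0.335544

0.3355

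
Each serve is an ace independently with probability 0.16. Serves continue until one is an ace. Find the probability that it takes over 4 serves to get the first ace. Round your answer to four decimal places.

Y = number of serves to the first success; geometric, p = 0.16.
P(Y > 4) = P(first 4 all fail) = (1−p)^4 = 0.497871

0.4979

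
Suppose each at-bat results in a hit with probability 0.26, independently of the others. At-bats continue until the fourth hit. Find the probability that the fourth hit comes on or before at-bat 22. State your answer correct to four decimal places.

Finishing within 22 at-bats ⇔ at least 4 successes in the first 22. With X ~ Binomial(22, 0.26), P(Y ≤ 22) = 1 − P(X ≤ 3).
  k=0: C(22,0)·0.26^0·0.74^22 = 0.001328
  k=1: C(22,1)·0.26^1·0.74^21 = 0.010263
  k=2: C(22,2)·0.26^2·0.74^20 = 0.037861
  k=3: C(22,3)·0.26^3·0.74^19 = 0.088684
1 − 0.138135 = 0.861865

0.8619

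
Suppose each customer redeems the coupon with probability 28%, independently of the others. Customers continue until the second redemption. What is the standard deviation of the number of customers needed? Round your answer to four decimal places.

4.2857

Y = total customers until the second success; negative binomial with r=2, p=0.28.
SD(Y) = √[r(1−p)/p²] = √(18.367347) = 4.285714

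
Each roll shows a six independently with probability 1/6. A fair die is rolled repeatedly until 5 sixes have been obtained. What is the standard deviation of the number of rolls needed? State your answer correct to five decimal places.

12.24745

Y = total rolls until the fifth success; negative binomial with r=5, p=0.166667.
SD(Y) = √[r(1−p)/p²] = √(150.0000000) = 12.2474487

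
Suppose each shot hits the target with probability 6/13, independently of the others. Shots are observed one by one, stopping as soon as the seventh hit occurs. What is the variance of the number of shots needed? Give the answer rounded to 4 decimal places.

Y = total shots until the seventh success; negative binomial with r=7, p=0.461538.
Var(Y) = r(1−p)/p² = 7·0.538462 / 0.461538² = 17.694444

17.6944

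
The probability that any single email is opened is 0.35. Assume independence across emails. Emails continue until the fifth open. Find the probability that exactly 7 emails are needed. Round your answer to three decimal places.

Y = trial on which the fifth success occurs; negative binomial, r=5, p=0.35.
P(Y=7) = C(6,4) · p^5 · (1−p)^2
= 15 · 0.0052522 · 0.4225 = 0.03329

0.033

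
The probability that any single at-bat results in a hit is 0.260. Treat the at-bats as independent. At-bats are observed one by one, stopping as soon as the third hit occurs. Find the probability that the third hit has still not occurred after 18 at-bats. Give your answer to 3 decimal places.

0.116

Needing more than 18 at-bats ⇔ fewer than 3 successes in the first 18. With X ~ Binomial(18, 0.26), P(Y > 18) = P(X ≤ 2).
  k=0: C(18,0)·0.26^0·0.74^18 = 0.00443
  k=1: C(18,1)·0.26^1·0.74^17 = 0.02800
  k=2: C(18,2)·0.26^2·0.74^16 = 0.08363
P(X ≤ 2) = 0.11606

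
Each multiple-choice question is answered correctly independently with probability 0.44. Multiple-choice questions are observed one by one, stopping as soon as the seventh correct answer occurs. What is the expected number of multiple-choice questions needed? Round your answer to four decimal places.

Y = total multiple-choice questions until the seventh success; negative binomial with r=7, p=0.44.
E[Y] = r / p = 7 / 0.44 = 15.909091

15.9091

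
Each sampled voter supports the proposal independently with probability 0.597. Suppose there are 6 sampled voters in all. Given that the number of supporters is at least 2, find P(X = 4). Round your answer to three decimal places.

0.323

X ~ Binomial(6, 0.597). Want P(X=4 | X≥2) = P(X=4) / P(X≥2).
P(X=4) = C(6,4)·0.597^4·0.403^2 = 0.30946
P(X≥2) = 1 − 0.00428 − 0.03808 = 0.95764
Ratio = 0.30946 / 0.95764 = 0.32314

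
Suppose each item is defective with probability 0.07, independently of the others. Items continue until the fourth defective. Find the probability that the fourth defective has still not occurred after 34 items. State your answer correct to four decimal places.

Needing more than 34 items ⇔ fewer than 4 successes in the first 34. With X ~ Binomial(34, 0.07), P(Y > 34) = P(X ≤ 3).
  k=0: C(34,0)·0.07^0·0.93^34 = 0.084805
  k=1: C(34,1)·0.07^1·0.93^33 = 0.217027
  k=2: C(34,2)·0.07^2·0.93^32 = 0.269534
  k=3: C(34,3)·0.07^3·0.93^31 = 0.216400
P(X ≤ 3) = 0.787766

0.7878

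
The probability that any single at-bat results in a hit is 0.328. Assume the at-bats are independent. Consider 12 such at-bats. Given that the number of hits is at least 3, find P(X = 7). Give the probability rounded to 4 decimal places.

X ~ Binomial(12, 0.328). Want P(X=7 | X≥3) = P(X=7) / P(X≥3).
P(X=7) = C(12,7)·0.328^7·0.672^5 = 0.044329
P(X≥3) = 1 − 0.008481 − 0.049673 − 0.133347 = 0.808499
Ratio = 0.044329 / 0.808499 = 0.054829

0.0548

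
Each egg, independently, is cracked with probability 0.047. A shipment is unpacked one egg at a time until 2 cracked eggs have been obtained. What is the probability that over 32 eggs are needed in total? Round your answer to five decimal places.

0.55244

Needing more than 32 eggs ⇔ fewer than 2 successes in the first 32. With X ~ Binomial(32, 0.047), P(Y > 32) = P(X ≤ 1).
  k=0: C(32,0)·0.047^0·0.953^32 = 0.2142756
  k=1: C(32,1)·0.047^1·0.953^31 = 0.3381643
P(X ≤ 1) = 0.5524399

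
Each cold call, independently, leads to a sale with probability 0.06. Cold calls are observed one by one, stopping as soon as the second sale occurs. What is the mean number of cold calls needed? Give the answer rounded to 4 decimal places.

33.3333

Y = total cold calls until the second success; negative binomial with r=2, p=0.06.
E[Y] = r / p = 2 / 0.06 = 33.333333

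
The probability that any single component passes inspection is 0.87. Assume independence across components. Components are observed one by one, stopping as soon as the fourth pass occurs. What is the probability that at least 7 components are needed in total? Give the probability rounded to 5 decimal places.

Needing more than 6 components ⇔ fewer than 4 successes in the first 6. With X ~ Binomial(6, 0.87), P(Y > 6) = P(X ≤ 3).
  k=0: C(6,0)·0.87^0·0.13^6 = 0.0000048
  k=1: C(6,1)·0.87^1·0.13^5 = 0.0001938
  k=2: C(6,2)·0.87^2·0.13^4 = 0.0032427
  k=3: C(6,3)·0.87^3·0.13^3 = 0.0289346
P(X ≤ 3) = 0.0323759

0.03238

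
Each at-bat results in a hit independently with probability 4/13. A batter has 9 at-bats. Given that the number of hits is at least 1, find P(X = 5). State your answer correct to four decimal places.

0.0829

X ~ Binomial(9, 0.307692). Want P(X=5 | X≥1) = P(X=5) / P(X≥1).
P(X=5) = C(9,5)·0.307692^5·0.692308^4 = 0.079827
P(X≥1) = 1 − 0.036534 = 0.963466
Ratio = 0.079827 / 0.963466 = 0.082854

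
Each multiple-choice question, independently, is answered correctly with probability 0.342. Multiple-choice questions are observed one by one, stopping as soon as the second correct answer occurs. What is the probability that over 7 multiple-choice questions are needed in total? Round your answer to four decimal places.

Needing more than 7 multiple-choice questions ⇔ fewer than 2 successes in the first 7. With X ~ Binomial(7, 0.342), P(Y > 7) = P(X ≤ 1).
  k=0: C(7,0)·0.342^0·0.658^7 = 0.053405
  k=1: C(7,1)·0.342^1·0.658^6 = 0.194303
P(X ≤ 1) = 0.247708

0.2477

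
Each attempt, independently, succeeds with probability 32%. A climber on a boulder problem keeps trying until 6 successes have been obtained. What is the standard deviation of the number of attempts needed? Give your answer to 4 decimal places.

6.3122

Y = total attempts until the sixth success; negative binomial with r=6, p=0.32.
SD(Y) = √[r(1−p)/p²] = √(39.843750) = 6.312191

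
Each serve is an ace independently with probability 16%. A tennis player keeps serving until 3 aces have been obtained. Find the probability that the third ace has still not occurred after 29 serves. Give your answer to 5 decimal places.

Needing more than 29 serves ⇔ fewer than 3 successes in the first 29. With X ~ Binomial(29, 0.16), P(Y > 29) = P(X ≤ 2).
  k=0: C(29,0)·0.16^0·0.84^29 = 0.0063694
  k=1: C(29,1)·0.16^1·0.84^28 = 0.0351834
  k=2: C(29,2)·0.16^2·0.84^27 = 0.0938224
P(X ≤ 2) = 0.1353753

0.13538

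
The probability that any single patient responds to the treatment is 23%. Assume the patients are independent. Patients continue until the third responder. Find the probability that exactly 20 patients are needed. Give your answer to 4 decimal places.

0.0245

Y = trial on which the third success occurs; negative binomial, r=3, p=0.23.
P(Y=20) = C(19,2) · p^3 · (1−p)^17
= 171 · 0.012167 · 0.011758 = 0.024464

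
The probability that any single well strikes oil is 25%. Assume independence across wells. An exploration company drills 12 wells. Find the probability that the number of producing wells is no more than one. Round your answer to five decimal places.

X ~ Binomial(12, 0.25); P(X ≤ 1) = Σ C(12,k) p^k (1−p)^(12−k) over k:
  k=0: C(12,0)·0.25^0·0.75^12 = 0.0316764
  k=1: C(12,1)·0.25^1·0.75^11 = 0.1267054
Total = 0.1583818

0.15838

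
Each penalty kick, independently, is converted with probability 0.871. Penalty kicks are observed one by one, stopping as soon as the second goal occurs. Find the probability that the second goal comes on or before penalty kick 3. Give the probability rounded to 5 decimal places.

0.95437

Finishing within 3 penalty kicks ⇔ at least 2 successes in the first 3. With X ~ Binomial(3, 0.871), P(Y ≤ 3) = 1 − P(X ≤ 1).
  k=0: C(3,0)·0.871^0·0.129^3 = 0.0021467
  k=1: C(3,1)·0.871^1·0.129^2 = 0.0434829
1 − 0.0456296 = 0.9543704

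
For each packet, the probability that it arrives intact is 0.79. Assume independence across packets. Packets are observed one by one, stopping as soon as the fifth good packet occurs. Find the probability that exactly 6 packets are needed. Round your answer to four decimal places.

Y = trial on which the fifth success occurs; negative binomial, r=5, p=0.79.
P(Y=6) = C(5,4) · p^5 · (1−p)^1
= 5 · 0.30771 · 0.21 = 0.323091

0.3231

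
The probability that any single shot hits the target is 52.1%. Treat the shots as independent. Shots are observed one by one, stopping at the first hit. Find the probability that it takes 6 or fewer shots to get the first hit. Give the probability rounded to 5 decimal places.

Y = number of shots to the first success; geometric, p = 0.521.
P(Y ≤ 6) = 1 − (1−p)^6 = 1 − 0.0120785 = 0.9879215

0.98792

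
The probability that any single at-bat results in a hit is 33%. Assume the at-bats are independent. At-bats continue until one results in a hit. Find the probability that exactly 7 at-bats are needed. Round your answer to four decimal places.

0.0299

Geometric (trials to first success), p = 0.33.
P(Y = 7) = (1−p)^6 · p = 0.090458 · 0.33 = 0.029851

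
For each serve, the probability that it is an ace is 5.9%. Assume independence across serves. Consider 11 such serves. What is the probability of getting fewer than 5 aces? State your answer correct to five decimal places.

X ~ Binomial(11, 0.059); P(X ≤ 4) = Σ C(11,k) p^k (1−p)^(11−k) over k:
  k=0: C(11,0)·0.059^0·0.941^11 = 0.5122546
  k=1: C(11,1)·0.059^1·0.941^10 = 0.3532978
  k=2: C(11,2)·0.059^2·0.941^9 = 0.1107575
  k=3: C(11,3)·0.059^3·0.941^8 = 0.0208332
  k=4: C(11,4)·0.059^4·0.941^7 = 0.0026125
Total = 0.9997556

0.99976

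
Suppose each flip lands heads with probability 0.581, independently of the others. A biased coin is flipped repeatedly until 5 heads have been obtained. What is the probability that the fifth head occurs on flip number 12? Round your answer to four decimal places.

0.0495

Y = trial on which the fifth success occurs; negative binomial, r=5, p=0.581.
P(Y=12) = C(11,4) · p^5 · (1−p)^7
= 330 · 0.066203 · 0.0022672 = 0.049533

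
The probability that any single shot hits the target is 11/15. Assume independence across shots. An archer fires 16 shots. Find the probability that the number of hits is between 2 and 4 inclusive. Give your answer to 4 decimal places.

X ~ Binomial(16, 0.733333); P(2 ≤ X ≤ 4) = Σ C(16,k) p^k (1−p)^(16−k) over k:
  k=2: C(16,2)·0.733333^2·0.266667^14 = 0.000001
  k=3: C(16,3)·0.733333^3·0.266667^13 = 0.000008
  k=4: C(16,4)·0.733333^4·0.266667^12 = 0.000068
Total = 0.000076

0.0001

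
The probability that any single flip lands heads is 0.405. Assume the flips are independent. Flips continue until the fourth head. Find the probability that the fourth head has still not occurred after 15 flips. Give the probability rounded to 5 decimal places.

0.08433

Needing more than 15 flips ⇔ fewer than 4 successes in the first 15. With X ~ Binomial(15, 0.405), P(Y > 15) = P(X ≤ 3).
  k=0: C(15,0)·0.405^0·0.595^15 = 0.0004147
  k=1: C(15,1)·0.405^1·0.595^14 = 0.0042343
  k=2: C(15,2)·0.405^2·0.595^13 = 0.0201753
  k=3: C(15,3)·0.405^3·0.595^12 = 0.0595086
P(X ≤ 3) = 0.0843330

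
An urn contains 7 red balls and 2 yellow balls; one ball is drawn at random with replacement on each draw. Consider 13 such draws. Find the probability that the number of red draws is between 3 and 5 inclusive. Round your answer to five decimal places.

X ~ Binomial(13, 0.777778); P(3 ≤ X ≤ 5) = Σ C(13,k) p^k (1−p)^(13−k) over k:
  k=3: C(13,3)·0.777778^3·0.222222^10 = 0.0000395
  k=4: C(13,4)·0.777778^4·0.222222^9 = 0.0003458
  k=5: C(13,5)·0.777778^5·0.222222^8 = 0.0021785
Total = 0.0025638

0.00256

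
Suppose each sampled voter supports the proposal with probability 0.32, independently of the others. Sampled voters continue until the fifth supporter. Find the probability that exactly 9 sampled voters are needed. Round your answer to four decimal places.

0.0502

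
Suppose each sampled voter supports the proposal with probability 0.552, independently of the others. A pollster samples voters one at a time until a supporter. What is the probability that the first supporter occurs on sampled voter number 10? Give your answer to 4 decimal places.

Geometric (trials to first success), p = 0.552.
P(Y = 10) = (1−p)^9 · p = 0.00072695 · 0.552 = 0.000401

0.0004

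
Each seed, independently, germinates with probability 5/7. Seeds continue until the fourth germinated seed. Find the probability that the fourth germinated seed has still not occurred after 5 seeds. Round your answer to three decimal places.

Needing more than 5 seeds ⇔ fewer than 4 successes in the first 5. With X ~ Binomial(5, 0.714286), P(Y > 5) = P(X ≤ 3).
  k=0: C(5,0)·0.714286^0·0.285714^5 = 0.00190
  k=1: C(5,1)·0.714286^1·0.285714^4 = 0.02380
  k=2: C(5,2)·0.714286^2·0.285714^3 = 0.11900
  k=3: C(5,3)·0.714286^3·0.285714^2 = 0.29750
P(X ≤ 3) = 0.44220

0.442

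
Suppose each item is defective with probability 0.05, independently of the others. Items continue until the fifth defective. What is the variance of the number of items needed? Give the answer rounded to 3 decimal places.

1900.000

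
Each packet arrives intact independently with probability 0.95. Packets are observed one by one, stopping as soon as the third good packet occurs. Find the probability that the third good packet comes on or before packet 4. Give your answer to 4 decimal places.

0.9860

Finishing within 4 packets ⇔ at least 3 successes in the first 4. With X ~ Binomial(4, 0.95), P(Y ≤ 4) = 1 − P(X ≤ 2).
  k=0: C(4,0)·0.95^0·0.05^4 = 0.000006
  k=1: C(4,1)·0.95^1·0.05^3 = 0.000475
  k=2: C(4,2)·0.95^2·0.05^2 = 0.013537
1 − 0.014019 = 0.985981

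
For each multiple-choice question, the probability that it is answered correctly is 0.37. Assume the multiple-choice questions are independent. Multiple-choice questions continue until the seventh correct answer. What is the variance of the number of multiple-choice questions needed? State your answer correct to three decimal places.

32.213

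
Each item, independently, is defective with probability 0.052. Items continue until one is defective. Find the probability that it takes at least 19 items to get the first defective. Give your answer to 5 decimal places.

Y = number of items to the first success; geometric, p = 0.052.
P(Y > 18) = P(first 18 all fail) = (1−p)^18 = 0.3824283

0.38243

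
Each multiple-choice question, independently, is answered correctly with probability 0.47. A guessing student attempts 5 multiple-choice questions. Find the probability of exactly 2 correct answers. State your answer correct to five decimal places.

0.32887

X ~ Binomial(n=5, p=0.47).
P(X=2) = C(5,2) · p^2 · (1−p)^3
= 10 · 0.2209 · 0.14888 = 0.3288693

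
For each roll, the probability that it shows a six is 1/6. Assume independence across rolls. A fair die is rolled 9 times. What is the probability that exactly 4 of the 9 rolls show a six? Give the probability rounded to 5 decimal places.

0.03907

X ~ Binomial(n=9, p=0.166667).
P(X=4) = C(9,4) · p^4 · (1−p)^5
= 126 · 0.0007716 · 0.40188 = 0.0390714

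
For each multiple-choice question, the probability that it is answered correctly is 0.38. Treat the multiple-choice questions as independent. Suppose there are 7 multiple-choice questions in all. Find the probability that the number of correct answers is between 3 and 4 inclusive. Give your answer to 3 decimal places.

0.458

X ~ Binomial(7, 0.38); P(3 ≤ X ≤ 4) = Σ C(7,k) p^k (1−p)^(7−k) over k:
  k=3: C(7,3)·0.38^3·0.62^4 = 0.28378
  k=4: C(7,4)·0.38^4·0.62^3 = 0.17393
Total = 0.45771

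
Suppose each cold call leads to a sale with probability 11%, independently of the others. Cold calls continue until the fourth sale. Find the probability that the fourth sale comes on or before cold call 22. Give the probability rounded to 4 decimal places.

0.2179

Finishing within 22 cold calls ⇔ at least 4 successes in the first 22. With X ~ Binomial(22, 0.11), P(Y ≤ 22) = 1 − P(X ≤ 3).
  k=0: C(22,0)·0.11^0·0.89^22 = 0.077016
  k=1: C(22,1)·0.11^1·0.89^21 = 0.209414
  k=2: C(22,2)·0.11^2·0.89^20 = 0.271767
  k=3: C(22,3)·0.11^3·0.89^19 = 0.223928
1 − 0.782125 = 0.217875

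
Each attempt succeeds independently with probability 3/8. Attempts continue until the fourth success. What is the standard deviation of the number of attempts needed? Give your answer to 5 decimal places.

4.21637

Y = total attempts until the fourth success; negative binomial with r=4, p=0.375.
SD(Y) = √[r(1−p)/p²] = √(17.7777778) = 4.2163702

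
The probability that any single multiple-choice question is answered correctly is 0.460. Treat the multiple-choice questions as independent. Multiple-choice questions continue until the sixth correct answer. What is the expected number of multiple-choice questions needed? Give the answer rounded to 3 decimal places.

Y = total multiple-choice questions until the sixth success; negative binomial with r=6, p=0.46.
E[Y] = r / p = 6 / 0.46 = 13.04348

13.043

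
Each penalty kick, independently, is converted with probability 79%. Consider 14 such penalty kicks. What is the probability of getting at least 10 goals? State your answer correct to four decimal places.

X ~ Binomial(14, 0.79); P(X ≥ 10) = Σ C(14,k) p^k (1−p)^(14−k) over k:
  k=10: C(14,10)·0.79^10·0.21^4 = 0.184324
  k=11: C(14,11)·0.79^11·0.21^3 = 0.252149
  k=12: C(14,12)·0.79^12·0.21^2 = 0.237140
  k=13: C(14,13)·0.79^13·0.21^1 = 0.137246
  k=14: C(14,14)·0.79^14·0.21^0 = 0.036879
Total = 0.847738

0.8477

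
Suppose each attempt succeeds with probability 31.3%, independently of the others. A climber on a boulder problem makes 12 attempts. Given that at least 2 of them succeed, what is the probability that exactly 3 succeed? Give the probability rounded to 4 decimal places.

0.2477

X ~ Binomial(12, 0.313). Want P(X=3 | X≥2) = P(X=3) / P(X≥2).
P(X=3) = C(12,3)·0.313^3·0.687^9 = 0.229967
P(X≥2) = 1 − 0.011053 − 0.060430 = 0.928517
Ratio = 0.229967 / 0.928517 = 0.247672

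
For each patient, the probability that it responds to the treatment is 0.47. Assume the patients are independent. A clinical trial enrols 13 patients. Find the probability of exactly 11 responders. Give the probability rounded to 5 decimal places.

0.00542

X ~ Binomial(n=13, p=0.47).
P(X=11) = C(13,11) · p^11 · (1−p)^2
= 78 · 0.00024722 · 0.2809 = 0.0054166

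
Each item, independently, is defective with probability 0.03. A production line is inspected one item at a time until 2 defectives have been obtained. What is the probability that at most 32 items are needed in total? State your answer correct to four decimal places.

Finishing within 32 items ⇔ at least 2 successes in the first 32. With X ~ Binomial(32, 0.03), P(Y ≤ 32) = 1 − P(X ≤ 1).
  k=0: C(32,0)·0.03^0·0.97^32 = 0.377308
  k=1: C(32,1)·0.03^1·0.97^31 = 0.373418
1 − 0.750725 = 0.249275

0.2493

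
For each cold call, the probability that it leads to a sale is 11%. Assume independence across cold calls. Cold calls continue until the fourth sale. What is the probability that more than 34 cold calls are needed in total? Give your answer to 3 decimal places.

Needing more than 34 cold calls ⇔ fewer than 4 successes in the first 34. With X ~ Binomial(34, 0.11), P(Y > 34) = P(X ≤ 3).
  k=0: C(34,0)·0.11^0·0.89^34 = 0.01902
  k=1: C(34,1)·0.11^1·0.89^33 = 0.07994
  k=2: C(34,2)·0.11^2·0.89^32 = 0.16302
  k=3: C(34,3)·0.11^3·0.89^31 = 0.21491
P(X ≤ 3) = 0.47688

0.477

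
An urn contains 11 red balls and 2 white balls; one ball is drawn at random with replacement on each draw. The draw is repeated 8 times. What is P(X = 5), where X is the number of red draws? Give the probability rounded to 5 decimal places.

X ~ Binomial(n=8, p=0.846154).
P(X=5) = C(8,5) · p^5 · (1−p)^3
= 56 · 0.43376 · 0.0036413 = 0.0884493

0.08845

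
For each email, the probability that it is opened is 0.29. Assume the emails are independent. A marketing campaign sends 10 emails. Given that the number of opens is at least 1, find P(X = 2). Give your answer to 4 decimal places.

X ~ Binomial(10, 0.29). Want P(X=2 | X≥1) = P(X=2) / P(X≥1).
P(X=2) = C(10,2)·0.29^2·0.71^8 = 0.244385
P(X≥1) = 1 − 0.032552 = 0.967448
Ratio = 0.244385 / 0.967448 = 0.252608

0.2526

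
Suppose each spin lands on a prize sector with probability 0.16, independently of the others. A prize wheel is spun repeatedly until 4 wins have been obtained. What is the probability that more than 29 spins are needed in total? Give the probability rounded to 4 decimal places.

0.2962

Needing more than 29 spins ⇔ fewer than 4 successes in the first 29. With X ~ Binomial(29, 0.16), P(Y > 29) = P(X ≤ 3).
  k=0: C(29,0)·0.16^0·0.84^29 = 0.006369
  k=1: C(29,1)·0.16^1·0.84^28 = 0.035183
  k=2: C(29,2)·0.16^2·0.84^27 = 0.093822
  k=3: C(29,3)·0.16^3·0.84^26 = 0.160838
P(X ≤ 3) = 0.296214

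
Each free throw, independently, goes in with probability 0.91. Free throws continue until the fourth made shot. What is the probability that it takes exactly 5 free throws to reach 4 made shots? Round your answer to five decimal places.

0.24687

Y = trial on which the fourth success occurs; negative binomial, r=4, p=0.91.
P(Y=5) = C(4,3) · p^4 · (1−p)^1
= 4 · 0.68575 · 0.09 = 0.2468699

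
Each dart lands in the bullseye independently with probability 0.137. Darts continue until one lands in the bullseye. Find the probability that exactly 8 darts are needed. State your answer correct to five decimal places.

Geometric (trials to first success), p = 0.137.
P(Y = 8) = (1−p)^7 · p = 0.35651 · 0.137 = 0.0488423

0.04884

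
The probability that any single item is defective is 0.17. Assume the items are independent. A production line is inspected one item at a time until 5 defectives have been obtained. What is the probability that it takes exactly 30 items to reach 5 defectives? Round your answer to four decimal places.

Y = trial on which the fifth success occurs; negative binomial, r=5, p=0.17.
P(Y=30) = C(29,4) · p^5 · (1−p)^25
= 23751 · 0.00014199 · 0.0094831 = 0.031980

0.0320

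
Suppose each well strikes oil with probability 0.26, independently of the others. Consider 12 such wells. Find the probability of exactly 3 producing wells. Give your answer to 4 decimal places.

X ~ Binomial(n=12, p=0.26).
P(X=3) = C(12,3) · p^3 · (1−p)^9
= 220 · 0.017576 · 0.06654 = 0.257293

0.2573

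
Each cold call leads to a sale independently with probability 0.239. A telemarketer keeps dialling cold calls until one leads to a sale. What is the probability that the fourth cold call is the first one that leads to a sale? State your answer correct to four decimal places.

0.1053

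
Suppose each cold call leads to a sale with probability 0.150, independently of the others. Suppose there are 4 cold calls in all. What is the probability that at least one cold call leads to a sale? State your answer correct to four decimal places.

P(at least one) = 1 − P(none) = 1 − (1 − 0.15)^4
= 1 − 0.522006 = 0.477994

0.4780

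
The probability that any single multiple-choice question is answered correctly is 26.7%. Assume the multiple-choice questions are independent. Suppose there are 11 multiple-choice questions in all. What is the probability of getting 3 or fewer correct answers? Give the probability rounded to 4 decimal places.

0.6656

X ~ Binomial(11, 0.267); P(X ≤ 3) = Σ C(11,k) p^k (1−p)^(11−k) over k:
  k=0: C(11,0)·0.267^0·0.733^11 = 0.032820
  k=1: C(11,1)·0.267^1·0.733^10 = 0.131505
  k=2: C(11,2)·0.267^2·0.733^9 = 0.239509
  k=3: C(11,3)·0.267^3·0.733^8 = 0.261728
Total = 0.665562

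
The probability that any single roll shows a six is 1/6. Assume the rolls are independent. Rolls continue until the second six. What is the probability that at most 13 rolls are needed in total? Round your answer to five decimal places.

Finishing within 13 rolls ⇔ at least 2 successes in the first 13. With X ~ Binomial(13, 0.166667), P(Y ≤ 13) = 1 − P(X ≤ 1).
  k=0: C(13,0)·0.166667^0·0.833333^13 = 0.0934639
  k=1: C(13,1)·0.166667^1·0.833333^12 = 0.2430061
1 − 0.3364700 = 0.6635300

0.66353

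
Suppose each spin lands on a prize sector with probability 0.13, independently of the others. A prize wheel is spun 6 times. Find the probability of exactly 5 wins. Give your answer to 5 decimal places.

X ~ Binomial(n=6, p=0.13).
P(X=5) = C(6,5) · p^5 · (1−p)^1
= 6 · 3.7129e-05 · 0.87 = 0.0001938

0.00019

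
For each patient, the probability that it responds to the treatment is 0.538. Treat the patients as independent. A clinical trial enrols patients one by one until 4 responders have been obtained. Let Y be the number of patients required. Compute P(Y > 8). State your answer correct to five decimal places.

Needing more than 8 patients ⇔ fewer than 4 successes in the first 8. With X ~ Binomial(8, 0.538), P(Y > 8) = P(X ≤ 3).
  k=0: C(8,0)·0.538^0·0.462^8 = 0.0020756
  k=1: C(8,1)·0.538^1·0.462^7 = 0.0193360
  k=2: C(8,2)·0.538^2·0.462^6 = 0.0788087
  k=3: C(8,3)·0.538^3·0.462^5 = 0.1835459
P(X ≤ 3) = 0.2837662

0.28377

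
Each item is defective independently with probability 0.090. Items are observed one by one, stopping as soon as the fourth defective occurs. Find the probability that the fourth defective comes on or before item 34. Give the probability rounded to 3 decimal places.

0.367

Finishing within 34 items ⇔ at least 4 successes in the first 34. With X ~ Binomial(34, 0.09), P(Y ≤ 34) = 1 − P(X ≤ 3).
  k=0: C(34,0)·0.09^0·0.91^34 = 0.04050
  k=1: C(34,1)·0.09^1·0.91^33 = 0.13617
  k=2: C(34,2)·0.09^2·0.91^32 = 0.22221
  k=3: C(34,3)·0.09^3·0.91^31 = 0.23442
1 − 0.63331 = 0.36669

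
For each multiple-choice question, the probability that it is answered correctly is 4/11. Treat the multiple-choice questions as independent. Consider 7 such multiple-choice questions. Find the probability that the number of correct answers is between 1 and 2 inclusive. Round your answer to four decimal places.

X ~ Binomial(7, 0.363636); P(1 ≤ X ≤ 2) = Σ C(7,k) p^k (1−p)^(7−k) over k:
  k=1: C(7,1)·0.363636^1·0.636364^6 = 0.169043
  k=2: C(7,2)·0.363636^2·0.636364^5 = 0.289788
Total = 0.458831

0.4588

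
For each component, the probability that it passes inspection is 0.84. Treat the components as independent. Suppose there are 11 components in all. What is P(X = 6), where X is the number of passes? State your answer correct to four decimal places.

X ~ Binomial(n=11, p=0.84).
P(X=6) = C(11,6) · p^6 · (1−p)^5
= 462 · 0.3513 · 0.00010486 = 0.017018

0.0170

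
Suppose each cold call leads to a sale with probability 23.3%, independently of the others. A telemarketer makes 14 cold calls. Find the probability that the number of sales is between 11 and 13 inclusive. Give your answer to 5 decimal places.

X ~ Binomial(14, 0.233); P(11 ≤ X ≤ 13) = Σ C(14,k) p^k (1−p)^(14−k) over k:
  k=11: C(14,11)·0.233^11·0.767^3 = 0.0000180
  k=12: C(14,12)·0.233^12·0.767^2 = 0.0000014
  k=13: C(14,13)·0.233^13·0.767^1 = 0.0000001
Total = 0.0000195

0.00002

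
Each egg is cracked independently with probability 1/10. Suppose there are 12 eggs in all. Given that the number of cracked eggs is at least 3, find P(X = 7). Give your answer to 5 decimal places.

X ~ Binomial(12, 0.10). Want P(X=7 | X≥3) = P(X=7) / P(X≥3).
P(X=7) = C(12,7)·0.10^7·0.90^5 = 0.0000468
P(X≥3) = 1 − 0.2824295 − 0.3765727 − 0.2301278 = 0.1108700
Ratio = 0.0000468 / 0.1108700 = 0.0004218

0.00042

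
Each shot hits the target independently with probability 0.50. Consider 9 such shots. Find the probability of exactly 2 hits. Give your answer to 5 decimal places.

0.07031

X ~ Binomial(n=9, p=0.50).
P(X=2) = C(9,2) · p^2 · (1−p)^7
= 36 · 0.25 · 0.0078125 = 0.0703125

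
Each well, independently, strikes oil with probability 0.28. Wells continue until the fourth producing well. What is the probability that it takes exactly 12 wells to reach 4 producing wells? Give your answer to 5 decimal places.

0.07324

Y = trial on which the fourth success occurs; negative binomial, r=4, p=0.28.
P(Y=12) = C(11,3) · p^4 · (1−p)^8
= 165 · 0.0061466 · 0.07222 = 0.0732447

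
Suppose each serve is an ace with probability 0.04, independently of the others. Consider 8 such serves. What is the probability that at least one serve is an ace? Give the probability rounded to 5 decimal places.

0.27861

P(at least one) = 1 − P(none) = 1 − (1 − 0.04)^8
= 1 − 0.7213896 = 0.2786104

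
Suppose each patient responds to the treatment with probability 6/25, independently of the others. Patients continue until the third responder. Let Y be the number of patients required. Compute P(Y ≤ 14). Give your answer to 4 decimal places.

Finishing within 14 patients ⇔ at least 3 successes in the first 14. With X ~ Binomial(14, 0.24), P(Y ≤ 14) = 1 − P(X ≤ 2).
  k=0: C(14,0)·0.24^0·0.76^14 = 0.021448
  k=1: C(14,1)·0.24^1·0.76^13 = 0.094823
  k=2: C(14,2)·0.24^2·0.76^12 = 0.194638
1 − 0.310909 = 0.689091

0.6891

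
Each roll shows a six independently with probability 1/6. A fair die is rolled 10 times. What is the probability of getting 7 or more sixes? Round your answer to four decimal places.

0.0003

X ~ Binomial(10, 0.166667); P(X ≥ 7) = Σ C(10,k) p^k (1−p)^(10−k) over k:
  k=7: C(10,7)·0.166667^7·0.833333^3 = 0.000248
  k=8: C(10,8)·0.166667^8·0.833333^2 = 0.000019
  k=9: C(10,9)·0.166667^9·0.833333^1 = 0.000001
  k=10: C(10,10)·0.166667^10·0.833333^0 = 0.000000
Total = 0.000268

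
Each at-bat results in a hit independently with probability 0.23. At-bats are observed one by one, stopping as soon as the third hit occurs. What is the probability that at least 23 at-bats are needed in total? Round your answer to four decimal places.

0.0897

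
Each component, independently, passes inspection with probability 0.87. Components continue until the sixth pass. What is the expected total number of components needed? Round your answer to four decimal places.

Y = total components until the sixth success; negative binomial with r=6, p=0.87.
E[Y] = r / p = 6 / 0.87 = 6.896552

6.8966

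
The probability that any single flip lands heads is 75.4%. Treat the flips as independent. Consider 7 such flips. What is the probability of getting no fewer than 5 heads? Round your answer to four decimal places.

0.7647

X ~ Binomial(7, 0.754); P(X ≥ 5) = Σ C(7,k) p^k (1−p)^(7−k) over k:
  k=5: C(7,5)·0.754^5·0.246^2 = 0.309704
  k=6: C(7,6)·0.754^6·0.246^1 = 0.316418
  k=7: C(7,7)·0.754^7·0.246^0 = 0.138548
Total = 0.764669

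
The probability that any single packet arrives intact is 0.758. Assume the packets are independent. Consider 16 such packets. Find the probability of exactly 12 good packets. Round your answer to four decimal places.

X ~ Binomial(n=16, p=0.758).
P(X=12) = C(16,12) · p^12 · (1−p)^4
= 1820 · 0.035977 · 0.0034297 = 0.224576

0.2246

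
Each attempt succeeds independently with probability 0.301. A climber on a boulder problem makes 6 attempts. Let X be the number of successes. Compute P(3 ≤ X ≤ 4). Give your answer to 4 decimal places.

0.2464

X ~ Binomial(6, 0.301); P(3 ≤ X ≤ 4) = Σ C(6,k) p^k (1−p)^(6−k) over k:
  k=3: C(6,3)·0.301^3·0.699^3 = 0.186278
  k=4: C(6,4)·0.301^4·0.699^2 = 0.060161
Total = 0.246438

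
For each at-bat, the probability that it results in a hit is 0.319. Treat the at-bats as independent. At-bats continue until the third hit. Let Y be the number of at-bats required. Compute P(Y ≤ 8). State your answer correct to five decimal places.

Finishing within 8 at-bats ⇔ at least 3 successes in the first 8. With X ~ Binomial(8, 0.319), P(Y ≤ 8) = 1 − P(X ≤ 2).
  k=0: C(8,0)·0.319^0·0.681^8 = 0.0462569
  k=1: C(8,1)·0.319^1·0.681^7 = 0.1733447
  k=2: C(8,2)·0.319^2·0.681^6 = 0.2841987
1 − 0.5038003 = 0.4961997

0.49620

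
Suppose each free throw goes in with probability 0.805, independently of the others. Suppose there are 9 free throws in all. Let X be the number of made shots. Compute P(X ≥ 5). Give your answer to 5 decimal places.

0.98241

X ~ Binomial(9, 0.805); P(X ≥ 5) = Σ C(9,k) p^k (1−p)^(9−k) over k:
  k=5: C(9,5)·0.805^5·0.195^4 = 0.0615869
  k=6: C(9,6)·0.805^6·0.195^3 = 0.1694956
  k=7: C(9,7)·0.805^7·0.195^2 = 0.2998768
  k=8: C(9,8)·0.805^8·0.195^1 = 0.3094882
  k=9: C(9,9)·0.805^9·0.195^0 = 0.1419590
Total = 0.9824066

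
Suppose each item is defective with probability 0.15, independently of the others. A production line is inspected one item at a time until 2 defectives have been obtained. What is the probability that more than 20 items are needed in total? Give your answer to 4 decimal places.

Needing more than 20 items ⇔ fewer than 2 successes in the first 20. With X ~ Binomial(20, 0.15), P(Y > 20) = P(X ≤ 1).
  k=0: C(20,0)·0.15^0·0.85^20 = 0.038760
  k=1: C(20,1)·0.15^1·0.85^19 = 0.136798
P(X ≤ 1) = 0.175558

0.1756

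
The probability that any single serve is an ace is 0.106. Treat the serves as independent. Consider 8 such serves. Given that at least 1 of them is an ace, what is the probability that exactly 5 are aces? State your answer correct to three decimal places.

0.001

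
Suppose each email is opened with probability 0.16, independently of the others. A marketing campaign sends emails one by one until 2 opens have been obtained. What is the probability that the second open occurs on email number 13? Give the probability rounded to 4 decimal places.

0.0451

Y = trial on which the second success occurs; negative binomial, r=2, p=0.16.
P(Y=13) = C(12,1) · p^2 · (1−p)^11
= 12 · 0.0256 · 0.14692 = 0.045133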